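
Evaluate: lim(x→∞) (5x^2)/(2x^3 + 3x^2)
This is an ∞/∞ indeterminate form.

Apply L'Hôpital's rule: differentiate numerator and denominator separately.
  f(x) = 5·x^2   ⇒   f'(x) = 10·x
  g(x) = 2·x^3 + 3·x^2   ⇒   g'(x) = 6·x^2 + 6·x
  lim(x→∞) f'(x)/g'(x) = lim(x→∞) (10·x)/(6·x^2 + 6·x)
  = 0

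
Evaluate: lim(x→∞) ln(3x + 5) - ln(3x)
This is an ∞-∞ indeterminate form.

Combine fractions or rationalize to convert ∞-∞ to 0/0 form:
  lim(x→∞) ln(3x + 5) - ln(3x) = 0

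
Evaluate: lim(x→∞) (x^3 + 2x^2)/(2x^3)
This is an ∞/∞ indeterminate form.

Apply L'Hôpital's rule: differentiate numerator and denominator separately.
  f(x) = x^3 + 2·x^2   ⇒   f'(x) = 3·x^2 + 4·x
  g(x) = 2·x^3   ⇒   g'(x) = 6·x^2
  lim(x→∞) f'(x)/g'(x) = lim(x→∞) (3·x^2 + 4·x)/(6·x^2)
  = 1/2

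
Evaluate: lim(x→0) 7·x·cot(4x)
This is a 0·∞ indeterminate form.

Rewrite 0·∞ as a quotient (0/0 or ∞/∞ form), then apply L'Hôpital's rule:
  lim(x→0) 7·x·cot(4x) = 7/4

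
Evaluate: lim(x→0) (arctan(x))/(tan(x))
This is a 0/0 indeterminate form.

Apply L'Hôpital's rule: differentiate numerator and denominator separately.
  f(x) = atan(x)   ⇒   f'(x) = 1/(x^2 + 1)
  g(x) = tan(x)   ⇒   g'(x) = tan(x)^2 + 1
  lim(x→0) f'(x)/g'(x) = lim(x→0) (1/(x^2 + 1))/(tan(x)^2 + 1)
  = 1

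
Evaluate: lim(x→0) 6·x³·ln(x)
This is a 0·∞ indeterminate form.

Rewrite 0·∞ as a quotient (0/0 or ∞/∞ form), then apply L'Hôpital's rule:
  lim(x→0) 6·x³·ln(x) = 0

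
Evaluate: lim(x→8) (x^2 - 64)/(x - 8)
This is a standard limit.

Factor or rationalize the expression:
  lim(x→8) (x^2 - 64)/(x - 8) = 16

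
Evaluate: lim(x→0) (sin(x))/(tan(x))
This is a 0/0 indeterminate form.

Apply L'Hôpital's rule: differentiate numerator and denominator separately.
  f(x) = sin(x)   ⇒   f'(x) = cos(x)
  g(x) = tan(x)   ⇒   g'(x) = tan(x)^2 + 1
  lim(x→0) f'(x)/g'(x) = lim(x→0) (cos(x))/(tan(x)^2 + 1)
  = 1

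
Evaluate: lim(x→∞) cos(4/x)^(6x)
This is an exponential indeterminate form.

For exponential indeterminate forms, take the natural log:
  Let L = lim(x→∞) cos(4/x)^(6x)
  Then ln(L) = lim(x→∞) [exponent × ln(base)]
  Evaluate using L'Hôpital or standard limits, then exponentiate.
  L = 1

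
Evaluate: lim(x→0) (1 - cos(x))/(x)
This is a 0/0 indeterminate form.

Apply L'Hôpital's rule: differentiate numerator and denominator separately.
  f(x) = 1 - cos(x)   ⇒   f'(x) = sin(x)
  g(x) = x   ⇒   g'(x) = 1
  lim(x→0) f'(x)/g'(x) = lim(x→0) (sin(x))/(1)
  = 0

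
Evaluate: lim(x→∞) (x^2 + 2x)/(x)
This is an ∞/∞ indeterminate form.

Apply L'Hôpital's rule: differentiate numerator and denominator separately.
  f(x) = x^2 + 2·x   ⇒   f'(x) = 2·x + 2
  g(x) = x   ⇒   g'(x) = 1
  lim(x→∞) f'(x)/g'(x) = lim(x→∞) (2·x + 2)/(1)
  = ∞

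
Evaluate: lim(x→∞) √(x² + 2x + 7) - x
This is an ∞-∞ indeterminate form.

Combine fractions or rationalize to convert ∞-∞ to 0/0 form:
  lim(x→∞) √(x² + 2x + 7) - x = 1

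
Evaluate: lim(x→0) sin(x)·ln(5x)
This is a 0·∞ indeterminate form.

Rewrite 0·∞ as a quotient (0/0 or ∞/∞ form), then apply L'Hôpital's rule:
  lim(x→0) sin(x)·ln(5x) = 0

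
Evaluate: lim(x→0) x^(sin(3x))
This is an exponential indeterminate form.

For exponential indeterminate forms, take the natural log:
  Let L = lim(x→0) x^(sin(3x))
  Then ln(L) = lim(x→0) [exponent × ln(base)]
  Evaluate using L'Hôpital or standard limits, then exponentiate.
  L = 1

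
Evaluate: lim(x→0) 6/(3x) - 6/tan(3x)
This is an ∞-∞ indeterminate form.

Combine fractions or rationalize to convert ∞-∞ to 0/0 form:
  lim(x→0) 6/(3x) - 6/tan(3x) = 0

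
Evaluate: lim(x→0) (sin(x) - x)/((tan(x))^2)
This is a 0/0 indeterminate form.

Apply L'Hôpital's rule: differentiate numerator and denominator separately.
  f(x) = -x + sin(x)   ⇒   f'(x) = cos(x) - 1
  g(x) = tan(x)^2   ⇒   g'(x) = (2·tan(x)^2 + 2)·tan(x)
  lim(x→0) f'(x)/g'(x) = lim(x→0) (cos(x) - 1)/((2·tan(x)^2 + 2)·tan(x))
  = 0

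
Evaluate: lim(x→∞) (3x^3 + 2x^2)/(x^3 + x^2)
This is an ∞/∞ indeterminate form.

Apply L'Hôpital's rule: differentiate numerator and denominator separately.
  f(x) = 3·x^3 + 2·x^2   ⇒   f'(x) = 9·x^2 + 4·x
  g(x) = x^3 + x^2   ⇒   g'(x) = 3·x^2 + 2·x
  lim(x→∞) f'(x)/g'(x) = lim(x→∞) (9·x^2 + 4·x)/(3·x^2 + 2·x)
  = 3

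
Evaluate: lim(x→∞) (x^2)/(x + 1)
This is an ∞/∞ indeterminate form.

Apply L'Hôpital's rule: differentiate numerator and denominator separately.
  f(x) = x^2   ⇒   f'(x) = 2·x
  g(x) = x + 1   ⇒   g'(x) = 1
  lim(x→∞) f'(x)/g'(x) = lim(x→∞) (2·x)/(1)
  = ∞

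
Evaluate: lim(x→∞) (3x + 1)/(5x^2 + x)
This is an ∞/∞ indeterminate form.

Apply L'Hôpital's rule: differentiate numerator and denominator separately.
  f(x) = 3·x + 1   ⇒   f'(x) = 3
  g(x) = 5·x^2 + x   ⇒   g'(x) = 10·x + 1
  lim(x→∞) f'(x)/g'(x) = lim(x→∞) (3)/(10·x + 1)
  = 0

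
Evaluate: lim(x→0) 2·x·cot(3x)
This is a 0·∞ indeterminate form.

Rewrite 0·∞ as a quotient (0/0 or ∞/∞ form), then apply L'Hôpital's rule:
  lim(x→0) 2·x·cot(3x) = 2/3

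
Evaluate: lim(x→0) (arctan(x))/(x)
This is a 0/0 indeterminate form.

Apply L'Hôpital's rule: differentiate numerator and denominator separately.
  f(x) = atan(x)   ⇒   f'(x) = 1/(x^2 + 1)
  g(x) = x   ⇒   g'(x) = 1
  lim(x→0) f'(x)/g'(x) = lim(x→0) (1/(x^2 + 1))/(1)
  = 1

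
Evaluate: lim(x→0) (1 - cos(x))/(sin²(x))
This is a 0/0 indeterminate form.

Apply L'Hôpital's rule: differentiate numerator and denominator separately.
  f(x) = 1 - cos(x)   ⇒   f'(x) = sin(x)
  g(x) = sin(x)^2   ⇒   g'(x) = 2·sin(x)·cos(x)
  lim(x→0) f'(x)/g'(x) = lim(x→0) (sin(x))/(2·sin(x)·cos(x))
  = 1/2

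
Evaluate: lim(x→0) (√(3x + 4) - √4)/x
This is a standard limit.

Factor or rationalize the expression:
  lim(x→0) (√(3x + 4) - √4)/x = 3/4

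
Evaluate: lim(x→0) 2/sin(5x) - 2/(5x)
This is an ∞-∞ indeterminate form.

Combine fractions or rationalize to convert ∞-∞ to 0/0 form:
  lim(x→0) 2/sin(5x) - 2/(5x) = 0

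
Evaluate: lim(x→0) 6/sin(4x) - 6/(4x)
This is an ∞-∞ indeterminate form.

Combine fractions or rationalize to convert ∞-∞ to 0/0 form:
  lim(x→0) 6/sin(4x) - 6/(4x) = 0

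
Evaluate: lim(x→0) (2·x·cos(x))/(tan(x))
This is a 0/0 indeterminate form.

Apply L'Hôpital's rule: differentiate numerator and denominator separately.
  f(x) = 2·x·cos(x)   ⇒   f'(x) = -2·x·sin(x) + 2·cos(x)
  g(x) = tan(x)   ⇒   g'(x) = tan(x)^2 + 1
  lim(x→0) f'(x)/g'(x) = lim(x→0) (-2·x·sin(x) + 2·cos(x))/(tan(x)^2 + 1)
  = 2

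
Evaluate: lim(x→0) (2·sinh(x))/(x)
This is a 0/0 indeterminate form.

Apply L'Hôpital's rule: differentiate numerator and denominator separately.
  f(x) = 2·sinh(x)   ⇒   f'(x) = 2·cosh(x)
  g(x) = x   ⇒   g'(x) = 1
  lim(x→0) f'(x)/g'(x) = lim(x→0) (2·cosh(x))/(1)
  = 2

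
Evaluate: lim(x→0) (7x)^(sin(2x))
This is an exponential indeterminate form.

For exponential indeterminate forms, take the natural log:
  Let L = lim(x→0) (7x)^(sin(2x))
  Then ln(L) = lim(x→0) [exponent × ln(base)]
  Evaluate using L'Hôpital or standard limits, then exponentiate.
  L = 1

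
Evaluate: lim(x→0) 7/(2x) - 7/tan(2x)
This is an ∞-∞ indeterminate form.

Combine fractions or rationalize to convert ∞-∞ to 0/0 form:
  lim(x→0) 7/(2x) - 7/tan(2x) = 0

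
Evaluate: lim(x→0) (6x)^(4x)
This is an exponential indeterminate form.

For exponential indeterminate forms, take the natural log:
  Let L = lim(x→0) (6x)^(4x)
  Then ln(L) = lim(x→0) [exponent × ln(base)]
  Evaluate using L'Hôpital or standard limits, then exponentiate.
  L = 1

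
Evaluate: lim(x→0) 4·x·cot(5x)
This is a 0·∞ indeterminate form.

Rewrite 0·∞ as a quotient (0/0 or ∞/∞ form), then apply L'Hôpital's rule:
  lim(x→0) 4·x·cot(5x) = 4/5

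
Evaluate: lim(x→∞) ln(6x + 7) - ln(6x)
This is an ∞-∞ indeterminate form.

Combine fractions or rationalize to convert ∞-∞ to 0/0 form:
  lim(x→∞) ln(6x + 7) - ln(6x) = 0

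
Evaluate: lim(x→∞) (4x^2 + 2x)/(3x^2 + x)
This is an ∞/∞ indeterminate form.

Apply L'Hôpital's rule: differentiate numerator and denominator separately.
  f(x) = 4·x^2 + 2·x   ⇒   f'(x) = 8·x + 2
  g(x) = 3·x^2 + x   ⇒   g'(x) = 6·x + 1
  lim(x→∞) f'(x)/g'(x) = lim(x→∞) (8·x + 2)/(6·x + 1)
  = 4/3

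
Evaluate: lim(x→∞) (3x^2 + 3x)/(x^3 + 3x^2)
This is an ∞/∞ indeterminate form.

Apply L'Hôpital's rule: differentiate numerator and denominator separately.
  f(x) = 3·x^2 + 3·x   ⇒   f'(x) = 6·x + 3
  g(x) = x^3 + 3·x^2   ⇒   g'(x) = 3·x^2 + 6·x
  lim(x→∞) f'(x)/g'(x) = lim(x→∞) (6·x + 3)/(3·x^2 + 6·x)
  = 0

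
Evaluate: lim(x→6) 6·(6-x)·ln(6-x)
This is a 0·∞ indeterminate form.

Rewrite 0·∞ as a quotient (0/0 or ∞/∞ form), then apply L'Hôpital's rule:
  lim(x→6) 6·(6-x)·ln(6-x) = 0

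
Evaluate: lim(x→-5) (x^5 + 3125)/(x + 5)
This is a standard limit.

Factor or rationalize the expression:
  lim(x→-5) (x^5 + 3125)/(x + 5) = 3125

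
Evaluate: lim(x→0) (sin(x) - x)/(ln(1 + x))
This is a 0/0 indeterminate form.

Apply L'Hôpital's rule: differentiate numerator and denominator separately.
  f(x) = -x + sin(x)   ⇒   f'(x) = cos(x) - 1
  g(x) = ln(x + 1)   ⇒   g'(x) = 1/(x + 1)
  lim(x→0) f'(x)/g'(x) = lim(x→0) (cos(x) - 1)/(1/(x + 1))
  = 0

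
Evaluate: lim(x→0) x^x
This is an exponential indeterminate form.

For exponential indeterminate forms, take the natural log:
  Let L = lim(x→0) x^x
  Then ln(L) = lim(x→0) [exponent × ln(base)]
  Evaluate using L'Hôpital or standard limits, then exponentiate.
  L = 1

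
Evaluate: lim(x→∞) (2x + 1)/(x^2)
This is an ∞/∞ indeterminate form.

Apply L'Hôpital's rule: differentiate numerator and denominator separately.
  f(x) = 2·x + 1   ⇒   f'(x) = 2
  g(x) = x^2   ⇒   g'(x) = 2·x
  lim(x→∞) f'(x)/g'(x) = lim(x→∞) (2)/(2·x)
  = 0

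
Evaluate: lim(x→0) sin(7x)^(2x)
This is an exponential indeterminate form.

For exponential indeterminate forms, take the natural log:
  Let L = lim(x→0) sin(7x)^(2x)
  Then ln(L) = lim(x→0) [exponent × ln(base)]
  Evaluate using L'Hôpital or standard limits, then exponentiate.
  L = 1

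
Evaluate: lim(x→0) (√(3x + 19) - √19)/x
This is a standard limit.

Factor or rationalize the expression:
  lim(x→0) (√(3x + 19) - √19)/x = 3·sqrt(19)/38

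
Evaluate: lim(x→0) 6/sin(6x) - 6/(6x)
This is an ∞-∞ indeterminate form.

Combine fractions or rationalize to convert ∞-∞ to 0/0 form:
  lim(x→0) 6/sin(6x) - 6/(6x) = 0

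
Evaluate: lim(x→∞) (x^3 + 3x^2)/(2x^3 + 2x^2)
This is an ∞/∞ indeterminate form.

Apply L'Hôpital's rule: differentiate numerator and denominator separately.
  f(x) = x^3 + 3·x^2   ⇒   f'(x) = 3·x^2 + 6·x
  g(x) = 2·x^3 + 2·x^2   ⇒   g'(x) = 6·x^2 + 4·x
  lim(x→∞) f'(x)/g'(x) = lim(x→∞) (3·x^2 + 6·x)/(6·x^2 + 4·x)
  = 1/2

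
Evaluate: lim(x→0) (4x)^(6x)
This is an exponential indeterminate form.

For exponential indeterminate forms, take the natural log:
  Let L = lim(x→0) (4x)^(6x)
  Then ln(L) = lim(x→0) [exponent × ln(base)]
  Evaluate using L'Hôpital or standard limits, then exponentiate.
  L = 1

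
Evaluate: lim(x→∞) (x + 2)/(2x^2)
This is an ∞/∞ indeterminate form.

Apply L'Hôpital's rule: differentiate numerator and denominator separately.
  f(x) = x + 2   ⇒   f'(x) = 1
  g(x) = 2·x^2   ⇒   g'(x) = 4·x
  lim(x→∞) f'(x)/g'(x) = lim(x→∞) (1)/(4·x)
  = 0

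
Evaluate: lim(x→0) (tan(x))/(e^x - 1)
This is a 0/0 indeterminate form.

Apply L'Hôpital's rule: differentiate numerator and denominator separately.
  f(x) = tan(x)   ⇒   f'(x) = tan(x)^2 + 1
  g(x) = e^(x) - 1   ⇒   g'(x) = e^(x)
  lim(x→0) f'(x)/g'(x) = lim(x→0) (tan(x)^2 + 1)/(e^(x))
  = 1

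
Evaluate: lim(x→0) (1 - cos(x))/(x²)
This is a 0/0 indeterminate form.

Apply L'Hôpital's rule: differentiate numerator and denominator separately.
  f(x) = 1 - cos(x)   ⇒   f'(x) = sin(x)
  g(x) = x^2   ⇒   g'(x) = 2·x
  lim(x→0) f'(x)/g'(x) = lim(x→0) (sin(x))/(2·x)
  = 1/2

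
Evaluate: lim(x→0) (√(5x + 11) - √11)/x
This is a standard limit.

Factor or rationalize the expression:
  lim(x→0) (√(5x + 11) - √11)/x = 5·sqrt(11)/22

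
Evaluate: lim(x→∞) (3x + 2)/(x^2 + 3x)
This is an ∞/∞ indeterminate form.

Apply L'Hôpital's rule: differentiate numerator and denominator separately.
  f(x) = 3·x + 2   ⇒   f'(x) = 3
  g(x) = x^2 + 3·x   ⇒   g'(x) = 2·x + 3
  lim(x→∞) f'(x)/g'(x) = lim(x→∞) (3)/(2·x + 3)
  = 0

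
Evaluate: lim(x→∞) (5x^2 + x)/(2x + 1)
This is an ∞/∞ indeterminate form.

Apply L'Hôpital's rule: differentiate numerator and denominator separately.
  f(x) = 5·x^2 + x   ⇒   f'(x) = 10·x + 1
  g(x) = 2·x + 1   ⇒   g'(x) = 2
  lim(x→∞) f'(x)/g'(x) = lim(x→∞) (10·x + 1)/(2)
  = ∞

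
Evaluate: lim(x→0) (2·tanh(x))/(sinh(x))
This is a 0/0 indeterminate form.

Apply L'Hôpital's rule: differentiate numerator and denominator separately.
  f(x) = 2·tanh(x)   ⇒   f'(x) = 2 - 2·tanh(x)^2
  g(x) = sinh(x)   ⇒   g'(x) = cosh(x)
  lim(x→0) f'(x)/g'(x) = lim(x→0) (2 - 2·tanh(x)^2)/(cosh(x))
  = 2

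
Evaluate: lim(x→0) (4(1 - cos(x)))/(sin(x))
This is a 0/0 indeterminate form.

Apply L'Hôpital's rule: differentiate numerator and denominator separately.
  f(x) = 4 - 4·cos(x)   ⇒   f'(x) = 4·sin(x)
  g(x) = sin(x)   ⇒   g'(x) = cos(x)
  lim(x→0) f'(x)/g'(x) = lim(x→0) (4·sin(x))/(cos(x))
  = 0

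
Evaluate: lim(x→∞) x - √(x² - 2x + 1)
This is an ∞-∞ indeterminate form.

Combine fractions or rationalize to convert ∞-∞ to 0/0 form:
  lim(x→∞) x - √(x² - 2x + 1) = 1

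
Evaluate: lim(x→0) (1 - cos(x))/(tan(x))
This is a 0/0 indeterminate form.

Apply L'Hôpital's rule: differentiate numerator and denominator separately.
  f(x) = 1 - cos(x)   ⇒   f'(x) = sin(x)
  g(x) = tan(x)   ⇒   g'(x) = tan(x)^2 + 1
  lim(x→0) f'(x)/g'(x) = lim(x→0) (sin(x))/(tan(x)^2 + 1)
  = 0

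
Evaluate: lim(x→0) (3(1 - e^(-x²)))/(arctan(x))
This is a 0/0 indeterminate form.

Apply L'Hôpital's rule: differentiate numerator and denominator separately.
  f(x) = 3 - 3·e^(-x^2)   ⇒   f'(x) = 6·x·e^(-x^2)
  g(x) = atan(x)   ⇒   g'(x) = 1/(x^2 + 1)
  lim(x→0) f'(x)/g'(x) = lim(x→0) (6·x·e^(-x^2))/(1/(x^2 + 1))
  = 0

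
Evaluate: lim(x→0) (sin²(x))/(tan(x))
This is a 0/0 indeterminate form.

Apply L'Hôpital's rule: differentiate numerator and denominator separately.
  f(x) = sin(x)^2   ⇒   f'(x) = 2·sin(x)·cos(x)
  g(x) = tan(x)   ⇒   g'(x) = tan(x)^2 + 1
  lim(x→0) f'(x)/g'(x) = lim(x→0) (2·sin(x)·cos(x))/(tan(x)^2 + 1)
  = 0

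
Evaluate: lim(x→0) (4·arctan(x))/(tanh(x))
This is a 0/0 indeterminate form.

Apply L'Hôpital's rule: differentiate numerator and denominator separately.
  f(x) = 4·atan(x)   ⇒   f'(x) = 4/(x^2 + 1)
  g(x) = tanh(x)   ⇒   g'(x) = 1 - tanh(x)^2
  lim(x→0) f'(x)/g'(x) = lim(x→0) (4/(x^2 + 1))/(1 - tanh(x)^2)
  = 4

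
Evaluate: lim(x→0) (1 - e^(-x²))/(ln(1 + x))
This is a 0/0 indeterminate form.

Apply L'Hôpital's rule: differentiate numerator and denominator separately.
  f(x) = 1 - e^(-x^2)   ⇒   f'(x) = 2·x·e^(-x^2)
  g(x) = ln(x + 1)   ⇒   g'(x) = 1/(x + 1)
  lim(x→0) f'(x)/g'(x) = lim(x→0) (2·x·e^(-x^2))/(1/(x + 1))
  = 0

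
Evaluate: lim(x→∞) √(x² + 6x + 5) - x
This is an ∞-∞ indeterminate form.

Combine fractions or rationalize to convert ∞-∞ to 0/0 form:
  lim(x→∞) √(x² + 6x + 5) - x = 3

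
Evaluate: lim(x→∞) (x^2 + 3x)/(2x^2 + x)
This is an ∞/∞ indeterminate form.

Apply L'Hôpital's rule: differentiate numerator and denominator separately.
  f(x) = x^2 + 3·x   ⇒   f'(x) = 2·x + 3
  g(x) = 2·x^2 + x   ⇒   g'(x) = 4·x + 1
  lim(x→∞) f'(x)/g'(x) = lim(x→∞) (2·x + 3)/(4·x + 1)
  = 1/2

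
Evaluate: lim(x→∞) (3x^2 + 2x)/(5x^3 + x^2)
This is an ∞/∞ indeterminate form.

Apply L'Hôpital's rule: differentiate numerator and denominator separately.
  f(x) = 3·x^2 + 2·x   ⇒   f'(x) = 6·x + 2
  g(x) = 5·x^3 + x^2   ⇒   g'(x) = 15·x^2 + 2·x
  lim(x→∞) f'(x)/g'(x) = lim(x→∞) (6·x + 2)/(15·x^2 + 2·x)
  = 0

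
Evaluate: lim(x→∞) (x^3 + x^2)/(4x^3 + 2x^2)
This is an ∞/∞ indeterminate form.

Apply L'Hôpital's rule: differentiate numerator and denominator separately.
  f(x) = x^3 + x^2   ⇒   f'(x) = 3·x^2 + 2·x
  g(x) = 4·x^3 + 2·x^2   ⇒   g'(x) = 12·x^2 + 4·x
  lim(x→∞) f'(x)/g'(x) = lim(x→∞) (3·x^2 + 2·x)/(12·x^2 + 4·x)
  = 1/4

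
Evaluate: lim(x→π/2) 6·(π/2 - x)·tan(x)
This is a 0·∞ indeterminate form.

Rewrite 0·∞ as a quotient (0/0 or ∞/∞ form), then apply L'Hôpital's rule:
  lim(x→π/2) 6·(π/2 - x)·tan(x) = 6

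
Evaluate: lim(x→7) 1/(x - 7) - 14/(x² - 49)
This is an ∞-∞ indeterminate form.

Combine fractions or rationalize to convert ∞-∞ to 0/0 form:
  lim(x→7) 1/(x - 7) - 14/(x² - 49) = 1/14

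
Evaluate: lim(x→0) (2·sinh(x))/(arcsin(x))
This is a 0/0 indeterminate form.

Apply L'Hôpital's rule: differentiate numerator and denominator separately.
  f(x) = 2·sinh(x)   ⇒   f'(x) = 2·cosh(x)
  g(x) = asin(x)   ⇒   g'(x) = 1/sqrt(1 - x^2)
  lim(x→0) f'(x)/g'(x) = lim(x→0) (2·cosh(x))/(1/sqrt(1 - x^2))
  = 2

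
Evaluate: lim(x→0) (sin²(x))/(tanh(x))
This is a 0/0 indeterminate form.

Apply L'Hôpital's rule: differentiate numerator and denominator separately.
  f(x) = sin(x)^2   ⇒   f'(x) = 2·sin(x)·cos(x)
  g(x) = tanh(x)   ⇒   g'(x) = 1 - tanh(x)^2
  lim(x→0) f'(x)/g'(x) = lim(x→0) (2·sin(x)·cos(x))/(1 - tanh(x)^2)
  = 0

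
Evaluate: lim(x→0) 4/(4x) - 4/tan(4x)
This is an ∞-∞ indeterminate form.

Combine fractions or rationalize to convert ∞-∞ to 0/0 form:
  lim(x→0) 4/(4x) - 4/tan(4x) = 0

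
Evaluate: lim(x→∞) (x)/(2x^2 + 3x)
This is an ∞/∞ indeterminate form.

Apply L'Hôpital's rule: differentiate numerator and denominator separately.
  f(x) = x   ⇒   f'(x) = 1
  g(x) = 2·x^2 + 3·x   ⇒   g'(x) = 4·x + 3
  lim(x→∞) f'(x)/g'(x) = lim(x→∞) (1)/(4·x + 3)
  = 0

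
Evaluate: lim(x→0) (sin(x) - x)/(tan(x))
This is a 0/0 indeterminate form.

Apply L'Hôpital's rule: differentiate numerator and denominator separately.
  f(x) = -x + sin(x)   ⇒   f'(x) = cos(x) - 1
  g(x) = tan(x)   ⇒   g'(x) = tan(x)^2 + 1
  lim(x→0) f'(x)/g'(x) = lim(x→0) (cos(x) - 1)/(tan(x)^2 + 1)
  = 0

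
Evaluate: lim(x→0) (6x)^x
This is an exponential indeterminate form.

For exponential indeterminate forms, take the natural log:
  Let L = lim(x→0) (6x)^x
  Then ln(L) = lim(x→0) [exponent × ln(base)]
  Evaluate using L'Hôpital or standard limits, then exponentiate.
  L = 1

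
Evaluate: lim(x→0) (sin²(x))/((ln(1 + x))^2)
This is a 0/0 indeterminate form.

Apply L'Hôpital's rule: differentiate numerator and denominator separately.
  f(x) = sin(x)^2   ⇒   f'(x) = 2·sin(x)·cos(x)
  g(x) = ln(x + 1)^2   ⇒   g'(x) = 2·ln(x + 1)/(x + 1)
  lim(x→0) f'(x)/g'(x) = lim(x→0) (2·sin(x)·cos(x))/(2·ln(x + 1)/(x + 1))
  = 1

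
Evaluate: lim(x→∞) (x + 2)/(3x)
This is an ∞/∞ indeterminate form.

Apply L'Hôpital's rule: differentiate numerator and denominator separately.
  f(x) = x + 2   ⇒   f'(x) = 1
  g(x) = 3·x   ⇒   g'(x) = 3
  lim(x→∞) f'(x)/g'(x) = lim(x→∞) (1)/(3)
  = 1/3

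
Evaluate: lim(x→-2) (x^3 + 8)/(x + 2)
This is a standard limit.

Factor or rationalize the expression:
  lim(x→-2) (x^3 + 8)/(x + 2) = 12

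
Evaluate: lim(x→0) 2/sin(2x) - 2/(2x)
This is an ∞-∞ indeterminate form.

Combine fractions or rationalize to convert ∞-∞ to 0/0 form:
  lim(x→0) 2/sin(2x) - 2/(2x) = 0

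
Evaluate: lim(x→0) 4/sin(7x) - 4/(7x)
This is an ∞-∞ indeterminate form.

Combine fractions or rationalize to convert ∞-∞ to 0/0 form:
  lim(x→0) 4/sin(7x) - 4/(7x) = 0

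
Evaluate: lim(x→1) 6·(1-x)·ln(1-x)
This is a 0·∞ indeterminate form.

Rewrite 0·∞ as a quotient (0/0 or ∞/∞ form), then apply L'Hôpital's rule:
  lim(x→1) 6·(1-x)·ln(1-x) = 0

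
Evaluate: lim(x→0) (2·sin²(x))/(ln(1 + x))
This is a 0/0 indeterminate form.

Apply L'Hôpital's rule: differentiate numerator and denominator separately.
  f(x) = 2·sin(x)^2   ⇒   f'(x) = 4·sin(x)·cos(x)
  g(x) = ln(x + 1)   ⇒   g'(x) = 1/(x + 1)
  lim(x→0) f'(x)/g'(x) = lim(x→0) (4·sin(x)·cos(x))/(1/(x + 1))
  = 0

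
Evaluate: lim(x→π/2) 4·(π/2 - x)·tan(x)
This is a 0·∞ indeterminate form.

Rewrite 0·∞ as a quotient (0/0 or ∞/∞ form), then apply L'Hôpital's rule:
  lim(x→π/2) 4·(π/2 - x)·tan(x) = 4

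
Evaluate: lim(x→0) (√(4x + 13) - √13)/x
This is a standard limit.

Factor or rationalize the expression:
  lim(x→0) (√(4x + 13) - √13)/x = 2·sqrt(13)/13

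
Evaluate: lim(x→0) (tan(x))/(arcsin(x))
This is a 0/0 indeterminate form.

Apply L'Hôpital's rule: differentiate numerator and denominator separately.
  f(x) = tan(x)   ⇒   f'(x) = tan(x)^2 + 1
  g(x) = asin(x)   ⇒   g'(x) = 1/sqrt(1 - x^2)
  lim(x→0) f'(x)/g'(x) = lim(x→0) (tan(x)^2 + 1)/(1/sqrt(1 - x^2))
  = 1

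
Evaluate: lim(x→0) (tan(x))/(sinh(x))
This is a 0/0 indeterminate form.

Apply L'Hôpital's rule: differentiate numerator and denominator separately.
  f(x) = tan(x)   ⇒   f'(x) = tan(x)^2 + 1
  g(x) = sinh(x)   ⇒   g'(x) = cosh(x)
  lim(x→0) f'(x)/g'(x) = lim(x→0) (tan(x)^2 + 1)/(cosh(x))
  = 1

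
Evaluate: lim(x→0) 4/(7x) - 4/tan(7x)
This is an ∞-∞ indeterminate form.

Combine fractions or rationalize to convert ∞-∞ to 0/0 form:
  lim(x→0) 4/(7x) - 4/tan(7x) = 0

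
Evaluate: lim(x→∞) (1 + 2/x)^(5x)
This is an exponential indeterminate form.

For exponential indeterminate forms, take the natural log:
  Let L = lim(x→∞) (1 + 2/x)^(5x)
  Then ln(L) = lim(x→∞) [exponent × ln(base)]
  Evaluate using L'Hôpital or standard limits, then exponentiate.
  L = e^(10)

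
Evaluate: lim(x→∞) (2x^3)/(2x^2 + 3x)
This is an ∞/∞ indeterminate form.

Apply L'Hôpital's rule: differentiate numerator and denominator separately.
  f(x) = 2·x^3   ⇒   f'(x) = 6·x^2
  g(x) = 2·x^2 + 3·x   ⇒   g'(x) = 4·x + 3
  lim(x→∞) f'(x)/g'(x) = lim(x→∞) (6·x^2)/(4·x + 3)
  = ∞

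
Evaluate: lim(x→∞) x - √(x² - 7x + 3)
This is an ∞-∞ indeterminate form.

Combine fractions or rationalize to convert ∞-∞ to 0/0 form:
  lim(x→∞) x - √(x² - 7x + 3) = 7/2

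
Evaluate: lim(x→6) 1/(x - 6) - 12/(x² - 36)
This is an ∞-∞ indeterminate form.

Combine fractions or rationalize to convert ∞-∞ to 0/0 form:
  lim(x→6) 1/(x - 6) - 12/(x² - 36) = 1/12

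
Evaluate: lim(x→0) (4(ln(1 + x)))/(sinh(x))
This is a 0/0 indeterminate form.

Apply L'Hôpital's rule: differentiate numerator and denominator separately.
  f(x) = 4·ln(x + 1)   ⇒   f'(x) = 4/(x + 1)
  g(x) = sinh(x)   ⇒   g'(x) = cosh(x)
  lim(x→0) f'(x)/g'(x) = lim(x→0) (4/(x + 1))/(cosh(x))
  = 4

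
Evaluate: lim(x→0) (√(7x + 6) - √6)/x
This is a standard limit.

Factor or rationalize the expression:
  lim(x→0) (√(7x + 6) - √6)/x = 7·sqrt(6)/12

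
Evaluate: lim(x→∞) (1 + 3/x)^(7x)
This is an exponential indeterminate form.

For exponential indeterminate forms, take the natural log:
  Let L = lim(x→∞) (1 + 3/x)^(7x)
  Then ln(L) = lim(x→∞) [exponent × ln(base)]
  Evaluate using L'Hôpital or standard limits, then exponentiate.
  L = e^(21)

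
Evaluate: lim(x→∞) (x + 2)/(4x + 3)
This is an ∞/∞ indeterminate form.

Apply L'Hôpital's rule: differentiate numerator and denominator separately.
  f(x) = x + 2   ⇒   f'(x) = 1
  g(x) = 4·x + 3   ⇒   g'(x) = 4
  lim(x→∞) f'(x)/g'(x) = lim(x→∞) (1)/(4)
  = 1/4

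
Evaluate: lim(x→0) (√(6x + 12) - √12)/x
This is a standard limit.

Factor or rationalize the expression:
  lim(x→0) (√(6x + 12) - √12)/x = sqrt(3)/2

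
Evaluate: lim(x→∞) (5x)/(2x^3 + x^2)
This is an ∞/∞ indeterminate form.

Apply L'Hôpital's rule: differentiate numerator and denominator separately.
  f(x) = 5·x   ⇒   f'(x) = 5
  g(x) = 2·x^3 + x^2   ⇒   g'(x) = 6·x^2 + 2·x
  lim(x→∞) f'(x)/g'(x) = lim(x→∞) (5)/(6·x^2 + 2·x)
  = 0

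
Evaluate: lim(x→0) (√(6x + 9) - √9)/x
This is a standard limit.

Factor or rationalize the expression:
  lim(x→0) (√(6x + 9) - √9)/x = 1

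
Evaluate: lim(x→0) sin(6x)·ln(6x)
This is a 0·∞ indeterminate form.

Rewrite 0·∞ as a quotient (0/0 or ∞/∞ form), then apply L'Hôpital's rule:
  lim(x→0) sin(6x)·ln(6x) = 0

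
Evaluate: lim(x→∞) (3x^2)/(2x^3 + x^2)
This is an ∞/∞ indeterminate form.

Apply L'Hôpital's rule: differentiate numerator and denominator separately.
  f(x) = 3·x^2   ⇒   f'(x) = 6·x
  g(x) = 2·x^3 + x^2   ⇒   g'(x) = 6·x^2 + 2·x
  lim(x→∞) f'(x)/g'(x) = lim(x→∞) (6·x)/(6·x^2 + 2·x)
  = 0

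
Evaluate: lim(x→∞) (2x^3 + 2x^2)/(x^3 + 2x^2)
This is an ∞/∞ indeterminate form.

Apply L'Hôpital's rule: differentiate numerator and denominator separately.
  f(x) = 2·x^3 + 2·x^2   ⇒   f'(x) = 6·x^2 + 4·x
  g(x) = x^3 + 2·x^2   ⇒   g'(x) = 3·x^2 + 4·x
  lim(x→∞) f'(x)/g'(x) = lim(x→∞) (6·x^2 + 4·x)/(3·x^2 + 4·x)
  = 2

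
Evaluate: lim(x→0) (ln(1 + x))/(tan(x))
This is a 0/0 indeterminate form.

Apply L'Hôpital's rule: differentiate numerator and denominator separately.
  f(x) = ln(x + 1)   ⇒   f'(x) = 1/(x + 1)
  g(x) = tan(x)   ⇒   g'(x) = tan(x)^2 + 1
  lim(x→0) f'(x)/g'(x) = lim(x→0) (1/(x + 1))/(tan(x)^2 + 1)
  = 1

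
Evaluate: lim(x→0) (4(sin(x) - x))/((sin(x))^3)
This is a 0/0 indeterminate form.

Apply L'Hôpital's rule: differentiate numerator and denominator separately.
  f(x) = -4·x + 4·sin(x)   ⇒   f'(x) = 4·cos(x) - 4
  g(x) = sin(x)^3   ⇒   g'(x) = 3·sin(x)^2·cos(x)
  lim(x→0) f'(x)/g'(x) = lim(x→0) (4·cos(x) - 4)/(3·sin(x)^2·cos(x))
  = -2/3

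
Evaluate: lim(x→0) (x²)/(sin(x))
This is a 0/0 indeterminate form.

Apply L'Hôpital's rule: differentiate numerator and denominator separately.
  f(x) = x^2   ⇒   f'(x) = 2·x
  g(x) = sin(x)   ⇒   g'(x) = cos(x)
  lim(x→0) f'(x)/g'(x) = lim(x→0) (2·x)/(cos(x))
  = 0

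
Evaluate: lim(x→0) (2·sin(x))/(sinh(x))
This is a 0/0 indeterminate form.

Apply L'Hôpital's rule: differentiate numerator and denominator separately.
  f(x) = 2·sin(x)   ⇒   f'(x) = 2·cos(x)
  g(x) = sinh(x)   ⇒   g'(x) = cosh(x)
  lim(x→0) f'(x)/g'(x) = lim(x→0) (2·cos(x))/(cosh(x))
  = 2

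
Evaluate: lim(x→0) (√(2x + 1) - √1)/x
This is a standard limit.

Factor or rationalize the expression:
  lim(x→0) (√(2x + 1) - √1)/x = 1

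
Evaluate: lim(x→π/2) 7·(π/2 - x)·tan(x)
This is a 0·∞ indeterminate form.

Rewrite 0·∞ as a quotient (0/0 or ∞/∞ form), then apply L'Hôpital's rule:
  lim(x→π/2) 7·(π/2 - x)·tan(x) = 7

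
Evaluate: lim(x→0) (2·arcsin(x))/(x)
This is a 0/0 indeterminate form.

Apply L'Hôpital's rule: differentiate numerator and denominator separately.
  f(x) = 2·asin(x)   ⇒   f'(x) = 2/sqrt(1 - x^2)
  g(x) = x   ⇒   g'(x) = 1
  lim(x→0) f'(x)/g'(x) = lim(x→0) (2/sqrt(1 - x^2))/(1)
  = 2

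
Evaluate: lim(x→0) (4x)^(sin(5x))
This is an exponential indeterminate form.

For exponential indeterminate forms, take the natural log:
  Let L = lim(x→0) (4x)^(sin(5x))
  Then ln(L) = lim(x→0) [exponent × ln(base)]
  Evaluate using L'Hôpital or standard limits, then exponentiate.
  L = 1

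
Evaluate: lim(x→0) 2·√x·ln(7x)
This is a 0·∞ indeterminate form.

Rewrite 0·∞ as a quotient (0/0 or ∞/∞ form), then apply L'Hôpital's rule:
  lim(x→0) 2·√x·ln(7x) = 0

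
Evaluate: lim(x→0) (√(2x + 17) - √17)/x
This is a standard limit.

Factor or rationalize the expression:
  lim(x→0) (√(2x + 17) - √17)/x = sqrt(17)/17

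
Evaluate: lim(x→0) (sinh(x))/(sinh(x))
This is a 0/0 indeterminate form.

Apply L'Hôpital's rule: differentiate numerator and denominator separately.
  f(x) = sinh(x)   ⇒   f'(x) = cosh(x)
  g(x) = sinh(x)   ⇒   g'(x) = cosh(x)
  lim(x→0) f'(x)/g'(x) = lim(x→0) (cosh(x))/(cosh(x))
  = 1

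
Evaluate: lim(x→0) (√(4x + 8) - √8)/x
This is a standard limit.

Factor or rationalize the expression:
  lim(x→0) (√(4x + 8) - √8)/x = sqrt(2)/2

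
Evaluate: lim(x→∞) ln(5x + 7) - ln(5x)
This is an ∞-∞ indeterminate form.

Combine fractions or rationalize to convert ∞-∞ to 0/0 form:
  lim(x→∞) ln(5x + 7) - ln(5x) = 0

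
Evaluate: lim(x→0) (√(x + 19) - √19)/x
This is a standard limit.

Factor or rationalize the expression:
  lim(x→0) (√(x + 19) - √19)/x = sqrt(19)/38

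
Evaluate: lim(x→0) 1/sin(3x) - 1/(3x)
This is an ∞-∞ indeterminate form.

Combine fractions or rationalize to convert ∞-∞ to 0/0 form:
  lim(x→0) 1/sin(3x) - 1/(3x) = 0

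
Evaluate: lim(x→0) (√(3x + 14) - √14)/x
This is a standard limit.

Factor or rationalize the expression:
  lim(x→0) (√(3x + 14) - √14)/x = 3·sqrt(14)/28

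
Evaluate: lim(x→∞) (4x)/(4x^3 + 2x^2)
This is an ∞/∞ indeterminate form.

Apply L'Hôpital's rule: differentiate numerator and denominator separately.
  f(x) = 4·x   ⇒   f'(x) = 4
  g(x) = 4·x^3 + 2·x^2   ⇒   g'(x) = 12·x^2 + 4·x
  lim(x→∞) f'(x)/g'(x) = lim(x→∞) (4)/(12·x^2 + 4·x)
  = 0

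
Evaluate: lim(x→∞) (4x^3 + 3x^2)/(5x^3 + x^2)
This is an ∞/∞ indeterminate form.

Apply L'Hôpital's rule: differentiate numerator and denominator separately.
  f(x) = 4·x^3 + 3·x^2   ⇒   f'(x) = 12·x^2 + 6·x
  g(x) = 5·x^3 + x^2   ⇒   g'(x) = 15·x^2 + 2·x
  lim(x→∞) f'(x)/g'(x) = lim(x→∞) (12·x^2 + 6·x)/(15·x^2 + 2·x)
  = 4/5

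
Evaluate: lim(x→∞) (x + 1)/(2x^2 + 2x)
This is an ∞/∞ indeterminate form.

Apply L'Hôpital's rule: differentiate numerator and denominator separately.
  f(x) = x + 1   ⇒   f'(x) = 1
  g(x) = 2·x^2 + 2·x   ⇒   g'(x) = 4·x + 2
  lim(x→∞) f'(x)/g'(x) = lim(x→∞) (1)/(4·x + 2)
  = 0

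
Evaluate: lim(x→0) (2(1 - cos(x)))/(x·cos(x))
This is a 0/0 indeterminate form.

Apply L'Hôpital's rule: differentiate numerator and denominator separately.
  f(x) = 2 - 2·cos(x)   ⇒   f'(x) = 2·sin(x)
  g(x) = x·cos(x)   ⇒   g'(x) = -x·sin(x) + cos(x)
  lim(x→0) f'(x)/g'(x) = lim(x→0) (2·sin(x))/(-x·sin(x) + cos(x))
  = 0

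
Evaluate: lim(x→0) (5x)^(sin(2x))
This is an exponential indeterminate form.

For exponential indeterminate forms, take the natural log:
  Let L = lim(x→0) (5x)^(sin(2x))
  Then ln(L) = lim(x→0) [exponent × ln(base)]
  Evaluate using L'Hôpital or standard limits, then exponentiate.
  L = 1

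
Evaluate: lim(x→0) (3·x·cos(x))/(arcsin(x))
This is a 0/0 indeterminate form.

Apply L'Hôpital's rule: differentiate numerator and denominator separately.
  f(x) = 3·x·cos(x)   ⇒   f'(x) = -3·x·sin(x) + 3·cos(x)
  g(x) = asin(x)   ⇒   g'(x) = 1/sqrt(1 - x^2)
  lim(x→0) f'(x)/g'(x) = lim(x→0) (-3·x·sin(x) + 3·cos(x))/(1/sqrt(1 - x^2))
  = 3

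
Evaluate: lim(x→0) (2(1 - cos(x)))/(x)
This is a 0/0 indeterminate form.

Apply L'Hôpital's rule: differentiate numerator and denominator separately.
  f(x) = 2 - 2·cos(x)   ⇒   f'(x) = 2·sin(x)
  g(x) = x   ⇒   g'(x) = 1
  lim(x→0) f'(x)/g'(x) = lim(x→0) (2·sin(x))/(1)
  = 0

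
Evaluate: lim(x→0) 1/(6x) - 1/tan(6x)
This is an ∞-∞ indeterminate form.

Combine fractions or rationalize to convert ∞-∞ to 0/0 form:
  lim(x→0) 1/(6x) - 1/tan(6x) = 0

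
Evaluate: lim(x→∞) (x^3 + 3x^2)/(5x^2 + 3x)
This is an ∞/∞ indeterminate form.

Apply L'Hôpital's rule: differentiate numerator and denominator separately.
  f(x) = x^3 + 3·x^2   ⇒   f'(x) = 3·x^2 + 6·x
  g(x) = 5·x^2 + 3·x   ⇒   g'(x) = 10·x + 3
  lim(x→∞) f'(x)/g'(x) = lim(x→∞) (3·x^2 + 6·x)/(10·x + 3)
  = ∞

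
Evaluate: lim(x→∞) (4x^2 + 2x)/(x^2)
This is an ∞/∞ indeterminate form.

Apply L'Hôpital's rule: differentiate numerator and denominator separately.
  f(x) = 4·x^2 + 2·x   ⇒   f'(x) = 8·x + 2
  g(x) = x^2   ⇒   g'(x) = 2·x
  lim(x→∞) f'(x)/g'(x) = lim(x→∞) (8·x + 2)/(2·x)
  = 4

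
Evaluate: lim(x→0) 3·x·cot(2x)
This is a 0·∞ indeterminate form.

Rewrite 0·∞ as a quotient (0/0 or ∞/∞ form), then apply L'Hôpital's rule:
  lim(x→0) 3·x·cot(2x) = 3/2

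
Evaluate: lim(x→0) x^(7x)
This is an exponential indeterminate form.

For exponential indeterminate forms, take the natural log:
  Let L = lim(x→0) x^(7x)
  Then ln(L) = lim(x→0) [exponent × ln(base)]
  Evaluate using L'Hôpital or standard limits, then exponentiate.
  L = 1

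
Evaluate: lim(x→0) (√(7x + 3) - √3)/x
This is a standard limit.

Factor or rationalize the expression:
  lim(x→0) (√(7x + 3) - √3)/x = 7·sqrt(3)/6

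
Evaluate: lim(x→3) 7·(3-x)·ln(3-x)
This is a 0·∞ indeterminate form.

Rewrite 0·∞ as a quotient (0/0 or ∞/∞ form), then apply L'Hôpital's rule:
  lim(x→3) 7·(3-x)·ln(3-x) = 0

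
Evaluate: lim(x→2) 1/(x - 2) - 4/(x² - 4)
This is an ∞-∞ indeterminate form.

Combine fractions or rationalize to convert ∞-∞ to 0/0 form:
  lim(x→2) 1/(x - 2) - 4/(x² - 4) = 1/4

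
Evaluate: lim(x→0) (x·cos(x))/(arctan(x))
This is a 0/0 indeterminate form.

Apply L'Hôpital's rule: differentiate numerator and denominator separately.
  f(x) = x·cos(x)   ⇒   f'(x) = -x·sin(x) + cos(x)
  g(x) = atan(x)   ⇒   g'(x) = 1/(x^2 + 1)
  lim(x→0) f'(x)/g'(x) = lim(x→0) (-x·sin(x) + cos(x))/(1/(x^2 + 1))
  = 1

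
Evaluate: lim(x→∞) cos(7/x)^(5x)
This is an exponential indeterminate form.

For exponential indeterminate forms, take the natural log:
  Let L = lim(x→∞) cos(7/x)^(5x)
  Then ln(L) = lim(x→∞) [exponent × ln(base)]
  Evaluate using L'Hôpital or standard limits, then exponentiate.
  L = 1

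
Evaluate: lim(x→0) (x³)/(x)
This is a 0/0 indeterminate form.

Apply L'Hôpital's rule: differentiate numerator and denominator separately.
  f(x) = x^3   ⇒   f'(x) = 3·x^2
  g(x) = x   ⇒   g'(x) = 1
  lim(x→0) f'(x)/g'(x) = lim(x→0) (3·x^2)/(1)
  = 0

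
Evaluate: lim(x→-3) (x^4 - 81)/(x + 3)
This is a standard limit.

Factor or rationalize the expression:
  lim(x→-3) (x^4 - 81)/(x + 3) = -108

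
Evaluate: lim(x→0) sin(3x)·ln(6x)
This is a 0·∞ indeterminate form.

Rewrite 0·∞ as a quotient (0/0 or ∞/∞ form), then apply L'Hôpital's rule:
  lim(x→0) sin(3x)·ln(6x) = 0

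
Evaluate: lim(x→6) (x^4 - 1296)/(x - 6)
This is a standard limit.

Factor or rationalize the expression:
  lim(x→6) (x^4 - 1296)/(x - 6) = 864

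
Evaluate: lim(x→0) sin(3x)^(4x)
This is an exponential indeterminate form.

For exponential indeterminate forms, take the natural log:
  Let L = lim(x→0) sin(3x)^(4x)
  Then ln(L) = lim(x→0) [exponent × ln(base)]
  Evaluate using L'Hôpital or standard limits, then exponentiate.
  L = 1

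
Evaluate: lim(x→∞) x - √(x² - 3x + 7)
This is an ∞-∞ indeterminate form.

Combine fractions or rationalize to convert ∞-∞ to 0/0 form:
  lim(x→∞) x - √(x² - 3x + 7) = 3/2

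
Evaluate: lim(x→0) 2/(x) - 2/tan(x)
This is an ∞-∞ indeterminate form.

Combine fractions or rationalize to convert ∞-∞ to 0/0 form:
  lim(x→0) 2/(x) - 2/tan(x) = 0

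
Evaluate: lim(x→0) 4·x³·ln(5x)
This is a 0·∞ indeterminate form.

Rewrite 0·∞ as a quotient (0/0 or ∞/∞ form), then apply L'Hôpital's rule:
  lim(x→0) 4·x³·ln(5x) = 0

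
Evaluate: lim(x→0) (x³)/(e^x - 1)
This is a 0/0 indeterminate form.

Apply L'Hôpital's rule: differentiate numerator and denominator separately.
  f(x) = x^3   ⇒   f'(x) = 3·x^2
  g(x) = e^(x) - 1   ⇒   g'(x) = e^(x)
  lim(x→0) f'(x)/g'(x) = lim(x→0) (3·x^2)/(e^(x))
  = 0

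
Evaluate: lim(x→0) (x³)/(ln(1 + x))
This is a 0/0 indeterminate form.

Apply L'Hôpital's rule: differentiate numerator and denominator separately.
  f(x) = x^3   ⇒   f'(x) = 3·x^2
  g(x) = ln(x + 1)   ⇒   g'(x) = 1/(x + 1)
  lim(x→0) f'(x)/g'(x) = lim(x→0) (3·x^2)/(1/(x + 1))
  = 0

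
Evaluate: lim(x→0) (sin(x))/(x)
This is a 0/0 indeterminate form.

Apply L'Hôpital's rule: differentiate numerator and denominator separately.
  f(x) = sin(x)   ⇒   f'(x) = cos(x)
  g(x) = x   ⇒   g'(x) = 1
  lim(x→0) f'(x)/g'(x) = lim(x→0) (cos(x))/(1)
  = 1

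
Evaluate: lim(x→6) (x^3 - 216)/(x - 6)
This is a standard limit.

Factor or rationalize the expression:
  lim(x→6) (x^3 - 216)/(x - 6) = 108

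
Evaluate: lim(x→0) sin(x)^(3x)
This is an exponential indeterminate form.

For exponential indeterminate forms, take the natural log:
  Let L = lim(x→0) sin(x)^(3x)
  Then ln(L) = lim(x→0) [exponent × ln(base)]
  Evaluate using L'Hôpital or standard limits, then exponentiate.
  L = 1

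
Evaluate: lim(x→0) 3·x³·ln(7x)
This is a 0·∞ indeterminate form.

Rewrite 0·∞ as a quotient (0/0 or ∞/∞ form), then apply L'Hôpital's rule:
  lim(x→0) 3·x³·ln(7x) = 0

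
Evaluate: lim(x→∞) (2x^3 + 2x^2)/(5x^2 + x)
This is an ∞/∞ indeterminate form.

Apply L'Hôpital's rule: differentiate numerator and denominator separately.
  f(x) = 2·x^3 + 2·x^2   ⇒   f'(x) = 6·x^2 + 4·x
  g(x) = 5·x^2 + x   ⇒   g'(x) = 10·x + 1
  lim(x→∞) f'(x)/g'(x) = lim(x→∞) (6·x^2 + 4·x)/(10·x + 1)
  = ∞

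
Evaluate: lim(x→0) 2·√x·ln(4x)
This is a 0·∞ indeterminate form.

Rewrite 0·∞ as a quotient (0/0 or ∞/∞ form), then apply L'Hôpital's rule:
  lim(x→0) 2·√x·ln(4x) = 0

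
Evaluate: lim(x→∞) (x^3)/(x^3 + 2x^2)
This is an ∞/∞ indeterminate form.

Apply L'Hôpital's rule: differentiate numerator and denominator separately.
  f(x) = x^3   ⇒   f'(x) = 3·x^2
  g(x) = x^3 + 2·x^2   ⇒   g'(x) = 3·x^2 + 4·x
  lim(x→∞) f'(x)/g'(x) = lim(x→∞) (3·x^2)/(3·x^2 + 4·x)
  = 1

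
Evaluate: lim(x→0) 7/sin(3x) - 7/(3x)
This is an ∞-∞ indeterminate form.

Combine fractions or rationalize to convert ∞-∞ to 0/0 form:
  lim(x→0) 7/sin(3x) - 7/(3x) = 0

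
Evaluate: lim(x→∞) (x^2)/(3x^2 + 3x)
This is an ∞/∞ indeterminate form.

Apply L'Hôpital's rule: differentiate numerator and denominator separately.
  f(x) = x^2   ⇒   f'(x) = 2·x
  g(x) = 3·x^2 + 3·x   ⇒   g'(x) = 6·x + 3
  lim(x→∞) f'(x)/g'(x) = lim(x→∞) (2·x)/(6·x + 3)
  = 1/3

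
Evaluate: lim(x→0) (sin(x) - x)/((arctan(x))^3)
This is a 0/0 indeterminate form.

Apply L'Hôpital's rule: differentiate numerator and denominator separately.
  f(x) = -x + sin(x)   ⇒   f'(x) = cos(x) - 1
  g(x) = atan(x)^3   ⇒   g'(x) = 3·atan(x)^2/(x^2 + 1)
  lim(x→0) f'(x)/g'(x) = lim(x→0) (cos(x) - 1)/(3·atan(x)^2/(x^2 + 1))
  = -1/6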